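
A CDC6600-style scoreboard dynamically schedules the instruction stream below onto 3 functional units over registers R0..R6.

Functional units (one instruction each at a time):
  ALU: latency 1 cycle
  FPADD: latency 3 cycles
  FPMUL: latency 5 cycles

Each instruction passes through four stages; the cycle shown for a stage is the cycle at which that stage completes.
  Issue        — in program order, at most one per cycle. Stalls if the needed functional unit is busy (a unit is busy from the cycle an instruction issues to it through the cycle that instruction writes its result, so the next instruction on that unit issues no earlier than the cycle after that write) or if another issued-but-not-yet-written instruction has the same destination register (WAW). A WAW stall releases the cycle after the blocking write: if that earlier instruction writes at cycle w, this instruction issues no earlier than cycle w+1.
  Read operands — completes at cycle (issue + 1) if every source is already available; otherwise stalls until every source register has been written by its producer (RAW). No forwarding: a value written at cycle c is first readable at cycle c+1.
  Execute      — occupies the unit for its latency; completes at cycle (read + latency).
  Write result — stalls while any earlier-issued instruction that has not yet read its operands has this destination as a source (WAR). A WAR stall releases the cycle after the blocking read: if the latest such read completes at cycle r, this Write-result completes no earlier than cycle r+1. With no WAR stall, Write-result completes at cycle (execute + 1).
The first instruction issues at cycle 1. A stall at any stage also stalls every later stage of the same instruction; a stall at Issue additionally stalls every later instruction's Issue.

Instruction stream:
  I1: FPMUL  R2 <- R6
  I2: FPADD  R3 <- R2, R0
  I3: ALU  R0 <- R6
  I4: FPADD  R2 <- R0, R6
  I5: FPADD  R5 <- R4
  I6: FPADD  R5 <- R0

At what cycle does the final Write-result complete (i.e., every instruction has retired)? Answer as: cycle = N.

cycle = 31

[1] I1 issues→FPMUL
[2] I1 reads | I2 issues→FPADD
[3] I3 issues→ALU
[4] I3 reads
[5] I3 exec-done
[7] I1 exec-done
[8] I1 writes R2
[9] I2 reads
[10] I3 writes R0
[12] I2 exec-done
[13] I2 writes R3
[14] I4 issues→FPADD
[15] I4 reads
[18] I4 exec-done
[19] I4 writes R2
[20] I5 issues→FPADD
[21] I5 reads
[24] I5 exec-done
[25] I5 writes R5
[26] I6 issues→FPADD
[27] I6 reads
[30] I6 exec-done
[31] I6 writes R5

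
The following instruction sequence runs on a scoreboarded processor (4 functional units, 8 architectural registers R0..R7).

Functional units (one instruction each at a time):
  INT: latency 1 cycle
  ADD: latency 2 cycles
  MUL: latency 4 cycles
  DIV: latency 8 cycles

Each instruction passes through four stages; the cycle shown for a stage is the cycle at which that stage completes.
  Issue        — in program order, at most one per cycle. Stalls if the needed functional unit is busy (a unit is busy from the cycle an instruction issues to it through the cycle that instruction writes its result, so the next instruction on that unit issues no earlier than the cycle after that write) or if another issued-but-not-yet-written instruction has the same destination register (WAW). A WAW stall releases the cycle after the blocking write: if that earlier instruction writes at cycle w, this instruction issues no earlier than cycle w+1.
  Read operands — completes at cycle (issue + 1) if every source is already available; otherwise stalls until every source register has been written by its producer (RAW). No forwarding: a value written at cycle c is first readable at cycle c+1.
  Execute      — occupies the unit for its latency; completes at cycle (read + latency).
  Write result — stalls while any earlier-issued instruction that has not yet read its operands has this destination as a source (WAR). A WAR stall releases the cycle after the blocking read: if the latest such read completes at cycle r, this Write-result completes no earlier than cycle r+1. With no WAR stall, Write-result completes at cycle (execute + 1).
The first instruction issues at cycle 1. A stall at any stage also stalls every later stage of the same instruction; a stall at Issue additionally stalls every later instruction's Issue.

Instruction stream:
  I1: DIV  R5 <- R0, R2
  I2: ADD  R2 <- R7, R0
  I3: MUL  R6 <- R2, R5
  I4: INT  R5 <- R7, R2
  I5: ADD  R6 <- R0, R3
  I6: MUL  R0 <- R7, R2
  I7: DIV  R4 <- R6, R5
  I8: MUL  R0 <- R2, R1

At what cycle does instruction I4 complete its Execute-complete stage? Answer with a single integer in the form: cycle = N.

cycle = 14

cycle 1: I1→DIV
cycle 2: I1 RO | I2→ADD
cycle 3: I2 RO | I3→MUL
cycle 5: I2 EX
cycle 6: I2 WR R2
cycle 10: I1 EX
cycle 11: I1 WR R5
cycle 12: I3 RO | I4→INT
cycle 13: I4 RO
cycle 14: I4 EX
cycle 15: I4 WR R5
cycle 16: I3 EX
cycle 17: I3 WR R6
cycle 18: I5→ADD
cycle 19: I5 RO | I6→MUL
cycle 20: I6 RO | I7→DIV
cycle 21: I5 EX
cycle 22: I5 WR R6
cycle 23: I7 RO
cycle 24: I6 EX
cycle 25: I6 WR R0
cycle 26: I8→MUL
cycle 27: I8 RO
cycle 31: I7 EX | I8 EX
cycle 32: I7 WR R4 | I8 WR R0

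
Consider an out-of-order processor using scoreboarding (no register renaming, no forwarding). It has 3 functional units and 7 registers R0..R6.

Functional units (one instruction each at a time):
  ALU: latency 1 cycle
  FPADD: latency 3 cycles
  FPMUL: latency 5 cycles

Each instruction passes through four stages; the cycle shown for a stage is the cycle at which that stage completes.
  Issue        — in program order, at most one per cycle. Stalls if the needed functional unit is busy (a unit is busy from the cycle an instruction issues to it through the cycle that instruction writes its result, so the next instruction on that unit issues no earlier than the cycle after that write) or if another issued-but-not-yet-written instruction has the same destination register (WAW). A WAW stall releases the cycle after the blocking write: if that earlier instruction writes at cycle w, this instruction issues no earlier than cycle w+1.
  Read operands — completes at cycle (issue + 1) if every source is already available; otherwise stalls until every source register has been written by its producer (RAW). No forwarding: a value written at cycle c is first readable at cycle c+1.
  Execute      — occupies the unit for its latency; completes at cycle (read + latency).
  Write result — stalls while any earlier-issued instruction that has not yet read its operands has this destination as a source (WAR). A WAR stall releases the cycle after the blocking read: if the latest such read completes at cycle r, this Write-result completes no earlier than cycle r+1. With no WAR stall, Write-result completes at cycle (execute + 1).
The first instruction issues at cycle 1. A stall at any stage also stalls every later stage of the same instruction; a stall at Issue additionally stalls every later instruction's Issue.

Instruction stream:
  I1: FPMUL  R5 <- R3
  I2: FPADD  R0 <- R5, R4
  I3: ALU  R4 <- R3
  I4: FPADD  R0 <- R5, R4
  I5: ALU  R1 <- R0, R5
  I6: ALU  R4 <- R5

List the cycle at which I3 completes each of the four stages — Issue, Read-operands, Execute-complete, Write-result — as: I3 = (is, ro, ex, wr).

I3 = (3, 4, 5, 10)

I1 -> (1, 2, 7, 8)
I2 -> (2, 9, 12, 13)  // RAW R5: wait I1 write@8
I3 -> (3, 4, 5, 10)  // WAR R4: wait I2 read@9
I4 -> (14, 15, 18, 19)  // struct: FPADD busy until I2 writes@13
I5 -> (15, 20, 21, 22)  // RAW R0: wait I4 write@19
I6 -> (23, 24, 25, 26)  // struct: ALU busy until I5 writes@22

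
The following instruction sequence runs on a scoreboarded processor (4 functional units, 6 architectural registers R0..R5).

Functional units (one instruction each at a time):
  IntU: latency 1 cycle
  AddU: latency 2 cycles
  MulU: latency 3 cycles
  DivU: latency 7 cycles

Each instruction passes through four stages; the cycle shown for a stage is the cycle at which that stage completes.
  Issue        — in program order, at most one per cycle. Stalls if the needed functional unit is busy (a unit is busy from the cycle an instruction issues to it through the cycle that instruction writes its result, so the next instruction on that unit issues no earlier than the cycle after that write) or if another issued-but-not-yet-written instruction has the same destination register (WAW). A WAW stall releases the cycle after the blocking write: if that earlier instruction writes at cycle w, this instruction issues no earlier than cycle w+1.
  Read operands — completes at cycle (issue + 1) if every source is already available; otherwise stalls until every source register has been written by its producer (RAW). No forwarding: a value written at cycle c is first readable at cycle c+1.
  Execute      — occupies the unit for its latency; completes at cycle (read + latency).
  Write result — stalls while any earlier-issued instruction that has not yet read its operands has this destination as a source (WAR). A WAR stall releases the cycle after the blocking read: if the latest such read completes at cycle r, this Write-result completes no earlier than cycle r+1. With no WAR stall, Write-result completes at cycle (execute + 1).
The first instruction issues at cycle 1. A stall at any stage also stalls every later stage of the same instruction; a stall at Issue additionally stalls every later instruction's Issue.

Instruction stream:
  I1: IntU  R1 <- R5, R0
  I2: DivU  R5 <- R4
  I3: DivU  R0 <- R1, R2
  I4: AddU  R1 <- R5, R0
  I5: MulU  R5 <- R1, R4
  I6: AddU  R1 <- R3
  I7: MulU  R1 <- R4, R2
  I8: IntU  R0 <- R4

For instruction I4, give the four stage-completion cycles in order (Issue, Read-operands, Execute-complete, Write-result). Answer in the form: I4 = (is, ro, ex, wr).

[1] I1 dispatched to IntU
[2] I1 operands ready; I2 dispatched to DivU
[3] I1 complete; I2 operands ready
[4] R1←I1
[10] I2 complete
[11] R5←I2
[12] I3 dispatched to DivU
[13] I3 operands ready; I4 dispatched to AddU
[14] I5 dispatched to MulU
[20] I3 complete
[21] R0←I3
[22] I4 operands ready
[24] I4 complete
[25] R1←I4
[26] I5 operands ready; I6 dispatched to AddU
[27] I6 operands ready
[29] I5 complete; I6 complete
[30] R5←I5; R1←I6
[31] I7 dispatched to MulU
[32] I7 operands ready; I8 dispatched to IntU
[33] I8 operands ready
[34] I8 complete
[35] I7 complete; R0←I8
[36] R1←I7

I4 = (13, 22, 24, 25)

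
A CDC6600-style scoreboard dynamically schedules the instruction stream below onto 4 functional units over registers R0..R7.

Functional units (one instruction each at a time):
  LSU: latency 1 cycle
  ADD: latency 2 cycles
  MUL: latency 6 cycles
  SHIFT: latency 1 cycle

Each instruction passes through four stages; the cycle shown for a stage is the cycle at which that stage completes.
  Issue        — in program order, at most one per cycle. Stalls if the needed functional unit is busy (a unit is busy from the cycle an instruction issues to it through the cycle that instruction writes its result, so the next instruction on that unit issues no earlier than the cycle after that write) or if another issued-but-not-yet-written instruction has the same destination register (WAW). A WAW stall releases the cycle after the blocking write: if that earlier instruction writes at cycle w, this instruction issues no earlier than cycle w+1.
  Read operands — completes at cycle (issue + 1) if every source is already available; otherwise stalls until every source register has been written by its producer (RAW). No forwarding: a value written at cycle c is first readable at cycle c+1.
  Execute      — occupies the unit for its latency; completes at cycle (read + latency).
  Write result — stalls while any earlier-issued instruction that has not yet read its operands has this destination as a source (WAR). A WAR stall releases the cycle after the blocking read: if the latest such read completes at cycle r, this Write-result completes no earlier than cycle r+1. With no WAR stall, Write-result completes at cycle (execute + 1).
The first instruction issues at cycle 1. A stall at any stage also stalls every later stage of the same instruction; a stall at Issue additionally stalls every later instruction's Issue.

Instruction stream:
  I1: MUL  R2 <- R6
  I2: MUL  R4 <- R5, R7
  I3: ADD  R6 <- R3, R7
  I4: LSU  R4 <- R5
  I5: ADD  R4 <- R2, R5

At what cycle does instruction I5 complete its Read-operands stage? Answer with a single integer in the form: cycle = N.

I1: IS=1 RO=2 EX=8 WR=9
I2: IS=10 RO=11 EX=17 WR=18  [struct: MUL busy until I1 writes@9]
I3: IS=11 RO=12 EX=14 WR=15
I4: IS=19 RO=20 EX=21 WR=22  [WAW R4: wait I2 write@18]
I5: IS=23 RO=24 EX=26 WR=27  [WAW R4: wait I4 write@22]

cycle = 24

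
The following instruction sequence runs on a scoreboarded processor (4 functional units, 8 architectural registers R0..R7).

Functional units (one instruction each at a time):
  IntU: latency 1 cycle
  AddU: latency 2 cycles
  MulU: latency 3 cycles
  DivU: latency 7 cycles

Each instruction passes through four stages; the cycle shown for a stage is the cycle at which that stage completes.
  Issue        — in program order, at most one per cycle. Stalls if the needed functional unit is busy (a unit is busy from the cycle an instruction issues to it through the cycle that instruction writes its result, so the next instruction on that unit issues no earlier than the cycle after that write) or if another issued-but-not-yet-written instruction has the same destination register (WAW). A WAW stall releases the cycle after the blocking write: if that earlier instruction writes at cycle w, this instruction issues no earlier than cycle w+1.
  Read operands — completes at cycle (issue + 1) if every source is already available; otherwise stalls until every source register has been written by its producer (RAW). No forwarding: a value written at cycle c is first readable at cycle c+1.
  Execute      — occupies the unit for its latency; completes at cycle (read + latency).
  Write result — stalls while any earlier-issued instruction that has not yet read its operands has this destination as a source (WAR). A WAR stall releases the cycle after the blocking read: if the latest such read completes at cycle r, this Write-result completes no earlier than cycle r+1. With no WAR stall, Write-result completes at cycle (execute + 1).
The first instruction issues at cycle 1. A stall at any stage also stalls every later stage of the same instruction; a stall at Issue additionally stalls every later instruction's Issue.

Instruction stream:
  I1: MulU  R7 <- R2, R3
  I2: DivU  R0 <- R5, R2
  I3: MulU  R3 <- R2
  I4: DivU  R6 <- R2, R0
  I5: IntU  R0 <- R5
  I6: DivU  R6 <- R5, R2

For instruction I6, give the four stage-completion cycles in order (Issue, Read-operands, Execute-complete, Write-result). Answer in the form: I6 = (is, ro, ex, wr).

c1: I1 dispatched to MulU
c2: I1 operands ready · I2 dispatched to DivU
c3: I2 operands ready
c5: I1 complete
c6: R7←I1
c7: I3 dispatched to MulU
c8: I3 operands ready
c10: I2 complete
c11: R0←I2 · I3 complete
c12: R3←I3 · I4 dispatched to DivU
c13: I4 operands ready · I5 dispatched to IntU
c14: I5 operands ready
c15: I5 complete
c16: R0←I5
c20: I4 complete
c21: R6←I4
c22: I6 dispatched to DivU
c23: I6 operands ready
c30: I6 complete
c31: R6←I6

I6 = (22, 23, 30, 31)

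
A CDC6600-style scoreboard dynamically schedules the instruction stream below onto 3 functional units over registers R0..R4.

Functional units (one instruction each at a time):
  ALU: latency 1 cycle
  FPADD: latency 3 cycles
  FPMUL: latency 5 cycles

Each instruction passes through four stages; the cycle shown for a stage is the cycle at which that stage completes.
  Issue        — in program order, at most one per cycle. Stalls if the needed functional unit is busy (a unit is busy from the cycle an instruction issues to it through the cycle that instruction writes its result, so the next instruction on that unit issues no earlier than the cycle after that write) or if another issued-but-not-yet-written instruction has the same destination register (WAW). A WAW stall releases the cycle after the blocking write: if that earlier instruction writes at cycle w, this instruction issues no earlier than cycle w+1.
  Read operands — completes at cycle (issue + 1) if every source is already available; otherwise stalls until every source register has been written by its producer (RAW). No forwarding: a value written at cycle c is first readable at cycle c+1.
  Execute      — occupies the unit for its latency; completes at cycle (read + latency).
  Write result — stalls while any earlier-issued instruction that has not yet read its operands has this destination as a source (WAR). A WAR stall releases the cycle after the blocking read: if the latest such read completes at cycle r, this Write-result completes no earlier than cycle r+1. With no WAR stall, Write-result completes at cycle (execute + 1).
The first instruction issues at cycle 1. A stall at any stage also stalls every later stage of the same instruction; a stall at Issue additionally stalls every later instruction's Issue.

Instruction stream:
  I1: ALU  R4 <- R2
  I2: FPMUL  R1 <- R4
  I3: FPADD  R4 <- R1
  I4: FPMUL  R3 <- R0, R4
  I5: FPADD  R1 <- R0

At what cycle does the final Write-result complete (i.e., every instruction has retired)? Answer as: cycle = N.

t=1  I1 issues→ALU
t=2  I1 reads, I2 issues→FPMUL
t=3  I1 exec-done
t=4  I1 writes R4
t=5  I2 reads, I3 issues→FPADD
t=10  I2 exec-done
t=11  I2 writes R1
t=12  I3 reads, I4 issues→FPMUL
t=15  I3 exec-done
t=16  I3 writes R4
t=17  I4 reads, I5 issues→FPADD
t=18  I5 reads
t=21  I5 exec-done
t=22  I4 exec-done, I5 writes R1
t=23  I4 writes R3

cycle = 23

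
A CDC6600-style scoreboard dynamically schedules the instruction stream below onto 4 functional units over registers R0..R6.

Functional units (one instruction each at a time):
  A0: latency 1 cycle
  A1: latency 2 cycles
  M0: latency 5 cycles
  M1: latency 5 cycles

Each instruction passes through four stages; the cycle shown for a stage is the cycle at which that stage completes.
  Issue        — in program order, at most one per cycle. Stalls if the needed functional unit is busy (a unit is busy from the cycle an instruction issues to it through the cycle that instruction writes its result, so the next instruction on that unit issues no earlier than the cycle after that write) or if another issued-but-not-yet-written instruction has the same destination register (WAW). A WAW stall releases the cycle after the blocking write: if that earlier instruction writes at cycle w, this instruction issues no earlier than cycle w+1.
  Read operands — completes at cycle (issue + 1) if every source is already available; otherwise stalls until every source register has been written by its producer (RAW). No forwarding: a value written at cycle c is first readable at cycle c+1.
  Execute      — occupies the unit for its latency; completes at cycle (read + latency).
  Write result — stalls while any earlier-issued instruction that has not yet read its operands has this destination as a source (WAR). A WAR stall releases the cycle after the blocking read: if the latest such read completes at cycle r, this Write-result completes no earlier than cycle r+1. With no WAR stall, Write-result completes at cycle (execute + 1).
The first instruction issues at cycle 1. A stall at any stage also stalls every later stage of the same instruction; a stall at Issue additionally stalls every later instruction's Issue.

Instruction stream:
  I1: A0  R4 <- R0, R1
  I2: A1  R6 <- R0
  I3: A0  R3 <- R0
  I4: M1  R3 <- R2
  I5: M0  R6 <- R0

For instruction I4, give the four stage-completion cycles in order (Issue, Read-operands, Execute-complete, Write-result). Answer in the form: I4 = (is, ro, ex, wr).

I1  is:1  ro:2  ex:3  wr:4
I2  is:2  ro:3  ex:5  wr:6
I3  is:5  ro:6  ex:7  wr:8  — struct: A0 busy until I1 writes@4
I4  is:9  ro:10  ex:15  wr:16  — WAW R3: wait I3 write@8
I5  is:10  ro:11  ex:16  wr:17

I4 = (9, 10, 15, 16)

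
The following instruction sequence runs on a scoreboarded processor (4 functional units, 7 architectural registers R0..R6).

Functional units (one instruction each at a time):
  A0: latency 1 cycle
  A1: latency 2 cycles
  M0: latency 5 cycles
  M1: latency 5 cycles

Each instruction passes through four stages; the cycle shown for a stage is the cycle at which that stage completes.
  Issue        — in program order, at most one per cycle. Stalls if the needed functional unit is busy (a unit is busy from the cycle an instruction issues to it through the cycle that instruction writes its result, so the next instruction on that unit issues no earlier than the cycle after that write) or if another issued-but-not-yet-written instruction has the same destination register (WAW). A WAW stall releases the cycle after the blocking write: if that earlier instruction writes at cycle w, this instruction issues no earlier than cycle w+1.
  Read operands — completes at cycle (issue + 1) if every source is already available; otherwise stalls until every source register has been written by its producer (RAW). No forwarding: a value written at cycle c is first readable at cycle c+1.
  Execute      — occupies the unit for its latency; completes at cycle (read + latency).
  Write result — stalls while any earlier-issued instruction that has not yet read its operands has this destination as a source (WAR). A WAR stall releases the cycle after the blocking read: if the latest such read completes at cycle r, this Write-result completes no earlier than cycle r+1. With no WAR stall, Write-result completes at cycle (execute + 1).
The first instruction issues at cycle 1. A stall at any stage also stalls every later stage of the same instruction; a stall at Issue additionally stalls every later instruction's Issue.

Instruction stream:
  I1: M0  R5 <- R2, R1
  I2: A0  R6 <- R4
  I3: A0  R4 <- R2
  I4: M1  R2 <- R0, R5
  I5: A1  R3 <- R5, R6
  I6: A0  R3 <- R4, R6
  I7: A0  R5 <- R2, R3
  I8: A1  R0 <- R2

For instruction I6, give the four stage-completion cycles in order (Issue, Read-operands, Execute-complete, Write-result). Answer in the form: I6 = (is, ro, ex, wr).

I6 = (13, 14, 15, 16)

I1  is:1  ro:2  ex:7  wr:8
I2  is:2  ro:3  ex:4  wr:5
I3  is:6  ro:7  ex:8  wr:9  — struct: A0 busy until I2 writes@5
I4  is:7  ro:9  ex:14  wr:15  — RAW R5: wait I1 write@8
I5  is:8  ro:9  ex:11  wr:12
I6  is:13  ro:14  ex:15  wr:16  — WAW R3: wait I5 write@12
I7  is:17  ro:18  ex:19  wr:20  — struct: A0 busy until I6 writes@16
I8  is:18  ro:19  ex:21  wr:22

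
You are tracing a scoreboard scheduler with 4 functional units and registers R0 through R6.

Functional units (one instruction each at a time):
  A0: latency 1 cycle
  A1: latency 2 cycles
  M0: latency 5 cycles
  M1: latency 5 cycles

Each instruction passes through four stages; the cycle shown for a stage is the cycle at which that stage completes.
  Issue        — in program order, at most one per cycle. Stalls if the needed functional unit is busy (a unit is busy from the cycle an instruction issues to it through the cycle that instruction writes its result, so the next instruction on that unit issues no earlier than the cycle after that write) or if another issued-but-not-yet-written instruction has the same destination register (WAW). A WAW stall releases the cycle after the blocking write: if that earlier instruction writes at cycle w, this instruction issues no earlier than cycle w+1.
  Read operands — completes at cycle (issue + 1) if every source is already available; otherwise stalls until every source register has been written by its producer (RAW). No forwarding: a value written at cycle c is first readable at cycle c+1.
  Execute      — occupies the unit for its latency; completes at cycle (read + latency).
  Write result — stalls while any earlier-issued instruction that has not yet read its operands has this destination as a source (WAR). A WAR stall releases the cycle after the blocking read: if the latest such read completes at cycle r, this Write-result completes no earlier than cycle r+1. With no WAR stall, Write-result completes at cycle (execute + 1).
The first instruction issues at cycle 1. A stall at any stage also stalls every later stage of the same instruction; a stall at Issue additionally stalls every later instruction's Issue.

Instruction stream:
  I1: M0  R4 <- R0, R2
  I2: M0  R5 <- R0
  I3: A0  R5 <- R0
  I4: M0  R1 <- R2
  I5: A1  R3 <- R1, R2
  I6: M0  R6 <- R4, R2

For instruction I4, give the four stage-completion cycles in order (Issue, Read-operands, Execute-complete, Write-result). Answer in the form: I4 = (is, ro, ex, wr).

I4 = (18, 19, 24, 25)

I1  is:1  ro:2  ex:7  wr:8
I2  is:9  ro:10  ex:15  wr:16  — struct: M0 busy until I1 writes@8
I3  is:17  ro:18  ex:19  wr:20  — WAW R5: wait I2 write@16
I4  is:18  ro:19  ex:24  wr:25
I5  is:19  ro:26  ex:28  wr:29  — RAW R1: wait I4 write@25
I6  is:26  ro:27  ex:32  wr:33  — struct: M0 busy until I4 writes@25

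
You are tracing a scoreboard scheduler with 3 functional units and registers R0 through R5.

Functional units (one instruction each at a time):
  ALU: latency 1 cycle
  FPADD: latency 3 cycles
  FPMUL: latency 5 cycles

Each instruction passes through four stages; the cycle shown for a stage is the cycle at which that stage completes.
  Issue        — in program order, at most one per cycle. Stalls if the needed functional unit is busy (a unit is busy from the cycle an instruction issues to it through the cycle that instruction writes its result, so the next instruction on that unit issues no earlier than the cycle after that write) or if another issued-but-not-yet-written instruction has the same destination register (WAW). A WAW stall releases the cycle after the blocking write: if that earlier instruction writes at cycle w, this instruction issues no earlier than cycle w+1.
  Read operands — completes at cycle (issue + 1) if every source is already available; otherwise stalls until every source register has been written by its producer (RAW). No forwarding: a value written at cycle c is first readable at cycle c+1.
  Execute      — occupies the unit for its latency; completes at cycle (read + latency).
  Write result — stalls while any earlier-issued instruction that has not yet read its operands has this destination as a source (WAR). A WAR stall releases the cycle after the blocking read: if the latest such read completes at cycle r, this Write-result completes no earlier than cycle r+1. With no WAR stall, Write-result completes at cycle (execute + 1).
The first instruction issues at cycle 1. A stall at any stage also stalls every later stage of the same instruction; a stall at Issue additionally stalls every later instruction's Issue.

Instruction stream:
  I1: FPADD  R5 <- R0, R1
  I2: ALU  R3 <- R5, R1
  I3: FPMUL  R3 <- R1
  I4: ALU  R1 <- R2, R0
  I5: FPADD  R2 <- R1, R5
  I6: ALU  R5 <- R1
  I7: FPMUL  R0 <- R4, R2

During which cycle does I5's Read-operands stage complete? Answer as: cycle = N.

cycle = 15

c1: issue I1 (FPADD)
c2: I1 read-ops, issue I2 (ALU)
c5: I1 finished on FPADD
c6: I1→R5
c7: I2 read-ops
c8: I2 finished on ALU
c9: I2→R3
c10: issue I3 (FPMUL)
c11: I3 read-ops, issue I4 (ALU)
c12: I4 read-ops, issue I5 (FPADD)
c13: I4 finished on ALU
c14: I4→R1
c15: I5 read-ops, issue I6 (ALU)
c16: I3 finished on FPMUL, I6 read-ops
c17: I3→R3, I6 finished on ALU
c18: I5 finished on FPADD, I6→R5, issue I7 (FPMUL)
c19: I5→R2
c20: I7 read-ops
c25: I7 finished on FPMUL
c26: I7→R0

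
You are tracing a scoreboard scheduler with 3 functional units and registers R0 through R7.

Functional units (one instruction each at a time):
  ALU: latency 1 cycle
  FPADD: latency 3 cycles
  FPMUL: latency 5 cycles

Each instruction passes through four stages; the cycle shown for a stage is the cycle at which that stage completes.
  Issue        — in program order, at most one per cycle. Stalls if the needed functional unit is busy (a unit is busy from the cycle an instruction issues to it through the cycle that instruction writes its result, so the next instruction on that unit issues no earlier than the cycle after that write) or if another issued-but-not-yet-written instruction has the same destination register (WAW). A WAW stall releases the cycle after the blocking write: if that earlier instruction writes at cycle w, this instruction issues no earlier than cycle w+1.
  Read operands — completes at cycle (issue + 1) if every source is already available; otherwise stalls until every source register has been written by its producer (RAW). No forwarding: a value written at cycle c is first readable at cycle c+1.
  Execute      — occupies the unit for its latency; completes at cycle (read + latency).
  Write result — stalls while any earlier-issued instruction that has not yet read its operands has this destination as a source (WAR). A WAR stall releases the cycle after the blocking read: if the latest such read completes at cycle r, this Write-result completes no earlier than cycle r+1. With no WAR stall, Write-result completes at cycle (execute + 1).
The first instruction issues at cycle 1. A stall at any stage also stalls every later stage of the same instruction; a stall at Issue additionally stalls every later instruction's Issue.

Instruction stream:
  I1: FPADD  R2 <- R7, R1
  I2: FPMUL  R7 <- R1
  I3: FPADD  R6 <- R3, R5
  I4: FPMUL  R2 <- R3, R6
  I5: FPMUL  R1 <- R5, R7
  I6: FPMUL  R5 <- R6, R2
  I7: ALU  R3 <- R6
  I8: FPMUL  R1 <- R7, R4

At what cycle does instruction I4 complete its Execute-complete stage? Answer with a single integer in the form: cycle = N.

I1  is:1  ro:2  ex:5  wr:6
I2  is:2  ro:3  ex:8  wr:9
I3  is:7  ro:8  ex:11  wr:12  — struct: FPADD busy until I1 writes@6
I4  is:10  ro:13  ex:18  wr:19  — struct: FPMUL busy until I2 writes@9, RAW R6: wait I3 write@12
I5  is:20  ro:21  ex:26  wr:27  — struct: FPMUL busy until I4 writes@19
I6  is:28  ro:29  ex:34  wr:35  — struct: FPMUL busy until I5 writes@27
I7  is:29  ro:30  ex:31  wr:32
I8  is:36  ro:37  ex:42  wr:43  — struct: FPMUL busy until I6 writes@35

cycle = 18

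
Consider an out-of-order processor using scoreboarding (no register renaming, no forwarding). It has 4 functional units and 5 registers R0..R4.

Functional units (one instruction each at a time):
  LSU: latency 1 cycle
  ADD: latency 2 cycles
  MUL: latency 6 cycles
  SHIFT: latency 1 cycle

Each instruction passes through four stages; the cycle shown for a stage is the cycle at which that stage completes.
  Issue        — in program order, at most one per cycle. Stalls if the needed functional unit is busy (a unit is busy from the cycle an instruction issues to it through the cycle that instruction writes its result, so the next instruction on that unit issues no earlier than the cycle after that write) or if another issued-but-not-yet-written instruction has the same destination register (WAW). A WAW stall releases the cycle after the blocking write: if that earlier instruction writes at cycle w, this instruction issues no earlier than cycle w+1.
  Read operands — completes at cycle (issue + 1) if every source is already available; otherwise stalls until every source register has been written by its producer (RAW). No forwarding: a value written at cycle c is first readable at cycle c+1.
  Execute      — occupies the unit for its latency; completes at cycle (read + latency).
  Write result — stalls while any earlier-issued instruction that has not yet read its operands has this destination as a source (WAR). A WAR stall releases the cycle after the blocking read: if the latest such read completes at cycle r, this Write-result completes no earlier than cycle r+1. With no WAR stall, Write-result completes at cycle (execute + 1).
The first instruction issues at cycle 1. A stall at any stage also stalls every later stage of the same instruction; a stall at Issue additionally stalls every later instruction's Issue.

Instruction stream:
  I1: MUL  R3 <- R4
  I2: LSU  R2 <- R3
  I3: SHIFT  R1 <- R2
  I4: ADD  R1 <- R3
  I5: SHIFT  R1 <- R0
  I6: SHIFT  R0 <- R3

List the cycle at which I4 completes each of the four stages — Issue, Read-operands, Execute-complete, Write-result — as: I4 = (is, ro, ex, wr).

t=1  I1 dispatched to MUL
t=2  I1 operands ready, I2 dispatched to LSU
t=3  I3 dispatched to SHIFT
t=8  I1 complete
t=9  R3←I1
t=10  I2 operands ready
t=11  I2 complete
t=12  R2←I2
t=13  I3 operands ready
t=14  I3 complete
t=15  R1←I3
t=16  I4 dispatched to ADD
t=17  I4 operands ready
t=19  I4 complete
t=20  R1←I4
t=21  I5 dispatched to SHIFT
t=22  I5 operands ready
t=23  I5 complete
t=24  R1←I5
t=25  I6 dispatched to SHIFT
t=26  I6 operands ready
t=27  I6 complete
t=28  R0←I6

I4 = (16, 17, 19, 20)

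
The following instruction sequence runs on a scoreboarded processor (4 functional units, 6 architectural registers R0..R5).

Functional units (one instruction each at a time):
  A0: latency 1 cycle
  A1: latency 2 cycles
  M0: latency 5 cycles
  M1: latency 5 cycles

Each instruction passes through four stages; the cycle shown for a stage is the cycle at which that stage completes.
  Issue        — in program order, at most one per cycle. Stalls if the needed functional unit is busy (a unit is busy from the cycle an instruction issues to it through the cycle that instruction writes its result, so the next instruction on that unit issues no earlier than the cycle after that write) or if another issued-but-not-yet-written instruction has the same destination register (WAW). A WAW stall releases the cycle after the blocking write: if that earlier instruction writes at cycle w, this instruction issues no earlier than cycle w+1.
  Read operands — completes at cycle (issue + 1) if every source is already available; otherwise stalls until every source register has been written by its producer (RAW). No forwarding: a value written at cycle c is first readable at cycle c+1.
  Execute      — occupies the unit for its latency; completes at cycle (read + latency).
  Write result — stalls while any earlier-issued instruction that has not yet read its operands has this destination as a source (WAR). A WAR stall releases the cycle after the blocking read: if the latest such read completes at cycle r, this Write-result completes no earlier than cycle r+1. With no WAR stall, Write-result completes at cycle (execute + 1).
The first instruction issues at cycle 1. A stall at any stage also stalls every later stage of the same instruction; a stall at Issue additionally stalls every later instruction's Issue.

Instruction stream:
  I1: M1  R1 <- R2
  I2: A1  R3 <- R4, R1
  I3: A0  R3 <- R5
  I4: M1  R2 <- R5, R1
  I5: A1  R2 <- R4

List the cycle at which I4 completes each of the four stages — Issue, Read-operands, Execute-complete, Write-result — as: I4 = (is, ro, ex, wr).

I4 = (14, 15, 20, 21)

c1: I1 dispatched to M1
c2: I1 operands ready, I2 dispatched to A1
c7: I1 complete
c8: R1←I1
c9: I2 operands ready
c11: I2 complete
c12: R3←I2
c13: I3 dispatched to A0
c14: I3 operands ready, I4 dispatched to M1
c15: I3 complete, I4 operands ready
c16: R3←I3
c20: I4 complete
c21: R2←I4
c22: I5 dispatched to A1
c23: I5 operands ready
c25: I5 complete
c26: R2←I5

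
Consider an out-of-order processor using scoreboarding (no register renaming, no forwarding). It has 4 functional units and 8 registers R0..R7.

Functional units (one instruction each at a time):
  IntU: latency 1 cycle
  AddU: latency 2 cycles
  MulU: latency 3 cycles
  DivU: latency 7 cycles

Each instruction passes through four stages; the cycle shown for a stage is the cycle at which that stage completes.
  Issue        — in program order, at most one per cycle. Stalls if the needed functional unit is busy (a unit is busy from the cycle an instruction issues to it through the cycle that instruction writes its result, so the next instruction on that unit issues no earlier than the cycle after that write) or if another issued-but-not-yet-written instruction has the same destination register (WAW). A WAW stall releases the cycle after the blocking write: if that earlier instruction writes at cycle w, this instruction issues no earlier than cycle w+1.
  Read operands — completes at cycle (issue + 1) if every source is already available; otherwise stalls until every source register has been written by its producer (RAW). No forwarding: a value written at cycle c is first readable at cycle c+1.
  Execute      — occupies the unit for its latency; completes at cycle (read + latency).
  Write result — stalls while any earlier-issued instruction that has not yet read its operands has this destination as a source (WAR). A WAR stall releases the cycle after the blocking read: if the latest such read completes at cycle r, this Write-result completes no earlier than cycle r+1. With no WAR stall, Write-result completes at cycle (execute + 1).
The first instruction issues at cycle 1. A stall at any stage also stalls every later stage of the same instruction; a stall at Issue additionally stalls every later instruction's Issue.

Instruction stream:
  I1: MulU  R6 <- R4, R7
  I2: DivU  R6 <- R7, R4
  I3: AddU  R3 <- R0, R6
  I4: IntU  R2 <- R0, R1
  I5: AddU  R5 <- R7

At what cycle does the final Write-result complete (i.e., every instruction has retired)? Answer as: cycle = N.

t=1  I1 issues→MulU
t=2  I1 reads
t=5  I1 exec-done
t=6  I1 writes R6
t=7  I2 issues→DivU
t=8  I2 reads | I3 issues→AddU
t=9  I4 issues→IntU
t=10  I4 reads
t=11  I4 exec-done
t=12  I4 writes R2
t=15  I2 exec-done
t=16  I2 writes R6
t=17  I3 reads
t=19  I3 exec-done
t=20  I3 writes R3
t=21  I5 issues→AddU
t=22  I5 reads
t=24  I5 exec-done
t=25  I5 writes R5

cycle = 25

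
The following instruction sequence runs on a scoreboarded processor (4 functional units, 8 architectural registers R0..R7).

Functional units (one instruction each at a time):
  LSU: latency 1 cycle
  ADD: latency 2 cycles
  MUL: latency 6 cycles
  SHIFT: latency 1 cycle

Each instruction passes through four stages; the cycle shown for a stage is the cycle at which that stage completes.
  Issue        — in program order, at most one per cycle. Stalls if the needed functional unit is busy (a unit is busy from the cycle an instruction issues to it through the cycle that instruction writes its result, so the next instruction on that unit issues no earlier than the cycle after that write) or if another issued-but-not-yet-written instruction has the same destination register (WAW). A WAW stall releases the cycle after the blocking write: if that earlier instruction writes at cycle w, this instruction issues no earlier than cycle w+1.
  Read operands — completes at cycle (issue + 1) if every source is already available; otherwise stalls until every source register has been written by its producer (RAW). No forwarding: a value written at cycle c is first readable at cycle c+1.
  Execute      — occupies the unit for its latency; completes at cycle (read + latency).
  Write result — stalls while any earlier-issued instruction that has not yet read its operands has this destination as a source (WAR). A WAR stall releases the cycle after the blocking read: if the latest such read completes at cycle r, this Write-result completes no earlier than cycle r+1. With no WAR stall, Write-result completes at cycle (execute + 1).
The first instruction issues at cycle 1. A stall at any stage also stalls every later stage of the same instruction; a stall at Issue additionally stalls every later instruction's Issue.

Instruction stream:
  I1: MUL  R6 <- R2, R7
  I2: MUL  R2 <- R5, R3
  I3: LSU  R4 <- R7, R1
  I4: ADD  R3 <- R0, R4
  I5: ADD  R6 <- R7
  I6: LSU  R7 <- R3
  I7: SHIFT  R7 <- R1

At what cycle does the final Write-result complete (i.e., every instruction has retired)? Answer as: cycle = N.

cycle = 27

[I1] 1/2/8/9
[I2] 10/11/17/18  (struct: MUL busy until I1 writes@9)
[I3] 11/12/13/14
[I4] 12/15/17/18  (RAW R4: wait I3 write@14)
[I5] 19/20/22/23  (struct: ADD busy until I4 writes@18)
[I6] 20/21/22/23
[I7] 24/25/26/27  (WAW R7: wait I6 write@23)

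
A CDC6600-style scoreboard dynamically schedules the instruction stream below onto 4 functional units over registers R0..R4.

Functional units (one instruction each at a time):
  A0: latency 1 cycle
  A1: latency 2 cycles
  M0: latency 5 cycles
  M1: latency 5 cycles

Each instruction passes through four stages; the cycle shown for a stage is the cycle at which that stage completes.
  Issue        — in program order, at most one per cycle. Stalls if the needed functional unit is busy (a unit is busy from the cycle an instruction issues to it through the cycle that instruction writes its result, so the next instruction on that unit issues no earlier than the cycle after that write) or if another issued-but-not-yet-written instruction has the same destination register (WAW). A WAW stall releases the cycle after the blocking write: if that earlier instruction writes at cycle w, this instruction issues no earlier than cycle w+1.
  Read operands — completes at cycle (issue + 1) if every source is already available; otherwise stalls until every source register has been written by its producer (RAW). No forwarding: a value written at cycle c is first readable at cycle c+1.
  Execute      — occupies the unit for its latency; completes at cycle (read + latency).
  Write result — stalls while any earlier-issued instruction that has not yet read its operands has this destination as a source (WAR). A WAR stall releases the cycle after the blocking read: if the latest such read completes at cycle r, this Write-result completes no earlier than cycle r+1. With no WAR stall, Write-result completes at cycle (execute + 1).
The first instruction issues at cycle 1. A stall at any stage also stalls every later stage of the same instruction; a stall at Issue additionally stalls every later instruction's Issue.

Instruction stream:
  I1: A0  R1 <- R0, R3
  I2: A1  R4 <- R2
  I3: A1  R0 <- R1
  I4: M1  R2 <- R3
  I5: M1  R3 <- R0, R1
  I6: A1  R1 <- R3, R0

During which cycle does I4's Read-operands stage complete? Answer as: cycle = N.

[I1] 1/2/3/4
[I2] 2/3/5/6
[I3] 7/8/10/11  (struct: A1 busy until I2 writes@6)
[I4] 8/9/14/15
[I5] 16/17/22/23  (struct: M1 busy until I4 writes@15)
[I6] 17/24/26/27  (RAW R3: wait I5 write@23)

cycle = 9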